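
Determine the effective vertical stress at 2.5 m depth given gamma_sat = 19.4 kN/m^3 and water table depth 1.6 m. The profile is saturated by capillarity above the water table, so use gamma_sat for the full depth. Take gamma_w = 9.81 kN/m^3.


Total stress = gamma_sat * depth
sigma = 19.4 * 2.5 = 48.5 kPa
Pore water pressure u = gamma_w * (depth - d_wt)
u = 9.81 * (2.5 - 1.6) = 8.829 kPa
Effective stress = sigma - u
sigma' = 48.5 - 8.829 = 39.67 kPa


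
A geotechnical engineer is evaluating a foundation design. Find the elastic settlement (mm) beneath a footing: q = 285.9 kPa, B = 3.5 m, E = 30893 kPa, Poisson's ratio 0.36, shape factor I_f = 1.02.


Using Se = q * B * (1 - nu^2) * I_f / E
1 - nu^2 = 1 - 0.36^2 = 0.8704
Se = 285.9 * 3.5 * 0.8704 * 1.02 / 30893
Se = 0.028757 m
Convert to mm: Se = 0.028757 * 1000 = 28.757 mm


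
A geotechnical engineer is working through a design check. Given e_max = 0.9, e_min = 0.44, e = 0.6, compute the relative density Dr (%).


Using Dr = (e_max - e) / (e_max - e_min) * 100
e_max - e = 0.9 - 0.6 = 0.3
e_max - e_min = 0.9 - 0.44 = 0.46
Dr = 0.3 / 0.46 * 100
Dr = 65.22 %


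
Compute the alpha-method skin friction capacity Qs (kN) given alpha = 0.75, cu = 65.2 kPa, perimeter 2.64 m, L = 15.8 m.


Using Qs = alpha * cu * perimeter * L
Qs = 0.75 * 65.2 * 2.64 * 15.8
Qs = 2039.72 kN


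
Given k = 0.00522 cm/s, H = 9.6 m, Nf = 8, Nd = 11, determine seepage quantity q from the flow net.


Convert k to m/s for unit consistency with H:
k = 0.00522 cm/s = 0.00522 / 100 m/s = 5.22e-05 m/s
Using q = k * H * Nf / Nd
Nf / Nd = 8 / 11 = 0.7273
q = 5.22e-05 * 9.6 * 0.7273
q = 0.0003645 m^3/s per m


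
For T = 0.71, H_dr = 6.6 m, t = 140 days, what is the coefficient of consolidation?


Result: 0.22091 m^2/day

Derivation:
Using cv = T * H_dr^2 / t
H_dr^2 = 6.6^2 = 43.56
cv = 0.71 * 43.56 / 140
cv = 0.22091 m^2/day


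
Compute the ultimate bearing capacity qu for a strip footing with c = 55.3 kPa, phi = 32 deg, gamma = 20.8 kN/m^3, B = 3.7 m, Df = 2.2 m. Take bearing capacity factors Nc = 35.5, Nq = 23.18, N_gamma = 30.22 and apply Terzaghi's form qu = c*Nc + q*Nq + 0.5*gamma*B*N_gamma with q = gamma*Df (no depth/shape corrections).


Compute qu = c*Nc + gamma*Df*Nq + 0.5*gamma*B*N_gamma
Term 1: 55.3 * 35.5 = 1963.15
Term 2: 20.8 * 2.2 * 23.18 = 1060.7168
Term 3: 0.5 * 20.8 * 3.7 * 30.22 = 1162.8656
qu = 1963.15 + 1060.7168 + 1162.8656
qu = 4186.73 kPa


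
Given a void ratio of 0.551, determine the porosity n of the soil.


Using the relation n = e / (1 + e)
n = 0.551 / (1 + 0.551)
n = 0.551 / 1.551
n = 0.3553


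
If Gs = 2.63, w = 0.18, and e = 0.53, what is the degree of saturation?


Using S = Gs * w / e
S = 2.63 * 0.18 / 0.53
S = 0.8932


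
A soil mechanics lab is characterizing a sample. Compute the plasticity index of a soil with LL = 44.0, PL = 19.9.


Result: 24.1

Derivation:
Using PI = LL - PL
PI = 44.0 - 19.9
PI = 24.1


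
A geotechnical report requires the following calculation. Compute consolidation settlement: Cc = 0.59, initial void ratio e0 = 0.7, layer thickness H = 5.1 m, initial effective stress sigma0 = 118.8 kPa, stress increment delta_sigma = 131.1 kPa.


Result: 0.5716 m

Derivation:
Using Sc = Cc * H / (1 + e0) * log10((sigma0 + delta_sigma) / sigma0)
Stress ratio = (118.8 + 131.1) / 118.8 = 2.10354
log10(2.10354) = 0.32295
Cc * H / (1 + e0) = 0.59 * 5.1 / (1 + 0.7) = 1.77
Sc = 1.77 * 0.32295
Sc = 0.5716 m


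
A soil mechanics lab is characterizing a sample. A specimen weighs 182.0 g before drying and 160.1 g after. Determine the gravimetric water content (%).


Result: 13.68 %

Derivation:
Using w = (m_wet - m_dry) / m_dry * 100
m_wet - m_dry = 182.0 - 160.1 = 21.9 g
w = 21.9 / 160.1 * 100
w = 13.68 %


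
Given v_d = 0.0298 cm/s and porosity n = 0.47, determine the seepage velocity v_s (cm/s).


Using v_s = v_d / n
v_s = 0.0298 / 0.47
v_s = 0.0634 cm/s


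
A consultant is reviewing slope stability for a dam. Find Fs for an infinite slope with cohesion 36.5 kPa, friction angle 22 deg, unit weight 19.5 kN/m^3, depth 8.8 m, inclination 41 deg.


Using Fs = c / (gamma*H*sin(beta)*cos(beta)) + tan(phi)/tan(beta)
Cohesion contribution = 36.5 / (19.5*8.8*sin(41)*cos(41))
Cohesion contribution = 0.429589
Friction contribution = tan(22)/tan(41) = 0.464779
Fs = 0.429589 + 0.464779
Fs = 0.894


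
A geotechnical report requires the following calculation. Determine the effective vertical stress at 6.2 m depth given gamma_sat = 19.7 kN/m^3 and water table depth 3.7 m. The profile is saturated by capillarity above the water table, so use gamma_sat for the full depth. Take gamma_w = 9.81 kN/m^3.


Total stress = gamma_sat * depth
sigma = 19.7 * 6.2 = 122.14 kPa
Pore water pressure u = gamma_w * (depth - d_wt)
u = 9.81 * (6.2 - 3.7) = 24.525 kPa
Effective stress = sigma - u
sigma' = 122.14 - 24.525 = 97.62 kPa


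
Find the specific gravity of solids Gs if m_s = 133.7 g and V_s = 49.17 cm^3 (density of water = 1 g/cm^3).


Using Gs = m_s / (V_s * rho_w)
Since rho_w = 1 g/cm^3:
Gs = 133.7 / 49.17
Gs = 2.719


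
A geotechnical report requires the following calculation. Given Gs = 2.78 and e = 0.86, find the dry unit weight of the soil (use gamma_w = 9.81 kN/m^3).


Using gamma_d = Gs * gamma_w / (1 + e)
gamma_d = 2.78 * 9.81 / (1 + 0.86)
gamma_d = 2.78 * 9.81 / 1.86
gamma_d = 14.662 kN/m^3


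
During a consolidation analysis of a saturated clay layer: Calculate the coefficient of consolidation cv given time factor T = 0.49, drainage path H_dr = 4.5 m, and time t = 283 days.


Result: 0.03506 m^2/day

Derivation:
Using cv = T * H_dr^2 / t
H_dr^2 = 4.5^2 = 20.25
cv = 0.49 * 20.25 / 283
cv = 0.03506 m^2/day


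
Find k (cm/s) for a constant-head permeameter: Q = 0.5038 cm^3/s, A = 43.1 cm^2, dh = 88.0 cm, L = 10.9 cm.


Result: 0.001448 cm/s

Derivation:
Compute hydraulic gradient:
i = dh / L = 88.0 / 10.9 = 8.07339
Then apply Darcy's law:
k = Q / (A * i)
k = 0.5038 / (43.1 * 8.07339)
k = 0.5038 / 347.963
k = 0.001448 cm/s


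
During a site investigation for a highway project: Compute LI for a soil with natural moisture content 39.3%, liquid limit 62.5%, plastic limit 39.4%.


Result: -0.004

Derivation:
First compute the plasticity index:
PI = LL - PL = 62.5 - 39.4 = 23.1
Then compute the liquidity index:
LI = (w - PL) / PI
LI = (39.3 - 39.4) / 23.1
LI = -0.004


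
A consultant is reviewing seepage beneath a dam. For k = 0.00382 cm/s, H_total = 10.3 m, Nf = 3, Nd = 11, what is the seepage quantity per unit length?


Convert k to m/s for unit consistency with H:
k = 0.00382 cm/s = 0.00382 / 100 m/s = 3.82e-05 m/s
Using q = k * H * Nf / Nd
Nf / Nd = 3 / 11 = 0.2727
q = 3.82e-05 * 10.3 * 0.2727
q = 0.0001073 m^3/s per m


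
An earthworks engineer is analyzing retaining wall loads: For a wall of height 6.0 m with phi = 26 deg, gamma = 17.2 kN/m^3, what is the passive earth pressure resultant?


Result: 792.91 kN/m

Derivation:
Compute passive earth pressure coefficient:
Kp = tan^2(45 + phi/2) = tan^2(58.0) = 2.561071
Compute passive force:
Pp = 0.5 * Kp * gamma * H^2
Pp = 0.5 * 2.561071 * 17.2 * 6.0^2
Pp = 792.91 kN/m


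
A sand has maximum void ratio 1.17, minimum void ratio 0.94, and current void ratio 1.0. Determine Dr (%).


Using Dr = (e_max - e) / (e_max - e_min) * 100
e_max - e = 1.17 - 1.0 = 0.17
e_max - e_min = 1.17 - 0.94 = 0.23
Dr = 0.17 / 0.23 * 100
Dr = 73.91 %


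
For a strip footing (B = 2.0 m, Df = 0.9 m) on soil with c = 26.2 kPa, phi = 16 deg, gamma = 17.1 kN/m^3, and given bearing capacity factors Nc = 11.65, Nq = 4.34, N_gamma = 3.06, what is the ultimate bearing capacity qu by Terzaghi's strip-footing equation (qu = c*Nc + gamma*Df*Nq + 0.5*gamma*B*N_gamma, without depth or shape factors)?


Result: 424.35 kPa

Derivation:
Compute qu = c*Nc + gamma*Df*Nq + 0.5*gamma*B*N_gamma
Term 1: 26.2 * 11.65 = 305.23
Term 2: 17.1 * 0.9 * 4.34 = 66.7926
Term 3: 0.5 * 17.1 * 2.0 * 3.06 = 52.326
qu = 305.23 + 66.7926 + 52.326
qu = 424.35 kPa


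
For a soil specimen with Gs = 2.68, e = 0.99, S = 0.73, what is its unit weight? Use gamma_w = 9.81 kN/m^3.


Result: 16.774 kN/m^3

Derivation:
Using gamma = gamma_w * (Gs + S*e) / (1 + e)
Numerator: Gs + S*e = 2.68 + 0.73*0.99 = 3.4027
Denominator: 1 + e = 1 + 0.99 = 1.99
gamma = 9.81 * 3.4027 / 1.99
gamma = 16.774 kN/m^3


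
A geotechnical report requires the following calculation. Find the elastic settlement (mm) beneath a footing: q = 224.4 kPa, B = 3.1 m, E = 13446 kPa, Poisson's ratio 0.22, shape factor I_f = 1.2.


Using Se = q * B * (1 - nu^2) * I_f / E
1 - nu^2 = 1 - 0.22^2 = 0.9516
Se = 224.4 * 3.1 * 0.9516 * 1.2 / 13446
Se = 0.059078 m
Convert to mm: Se = 0.059078 * 1000 = 59.078 mm


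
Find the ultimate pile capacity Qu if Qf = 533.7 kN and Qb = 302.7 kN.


Using Qu = Qf + Qb
Qu = 533.7 + 302.7
Qu = 836.4 kN


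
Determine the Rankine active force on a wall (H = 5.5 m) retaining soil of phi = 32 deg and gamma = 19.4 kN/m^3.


Compute active earth pressure coefficient:
Ka = tan^2(45 - phi/2) = tan^2(29.0) = 0.307259
Compute active force:
Pa = 0.5 * Ka * gamma * H^2
Pa = 0.5 * 0.307259 * 19.4 * 5.5^2
Pa = 90.16 kN/m


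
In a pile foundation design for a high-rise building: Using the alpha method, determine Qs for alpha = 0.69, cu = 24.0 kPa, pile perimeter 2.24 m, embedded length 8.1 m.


Using Qs = alpha * cu * perimeter * L
Qs = 0.69 * 24.0 * 2.24 * 8.1
Qs = 300.46 kN


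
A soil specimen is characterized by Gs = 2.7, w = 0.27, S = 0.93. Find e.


Using the relation e = Gs * w / S
e = 2.7 * 0.27 / 0.93
e = 0.7839


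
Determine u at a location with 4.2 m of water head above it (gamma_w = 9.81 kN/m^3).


Result: 41.2 kPa

Derivation:
Using u = gamma_w * h_w
u = 9.81 * 4.2
u = 41.2 kPa


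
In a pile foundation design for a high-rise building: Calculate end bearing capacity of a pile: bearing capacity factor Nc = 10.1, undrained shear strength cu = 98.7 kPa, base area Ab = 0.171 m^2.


Using Qb = Nc * cu * Ab
Qb = 10.1 * 98.7 * 0.171
Qb = 170.46 kN


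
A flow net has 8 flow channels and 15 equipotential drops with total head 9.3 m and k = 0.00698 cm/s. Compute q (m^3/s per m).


Result: 0.0003462 m^3/s per m

Derivation:
Convert k to m/s for unit consistency with H:
k = 0.00698 cm/s = 0.00698 / 100 m/s = 6.98e-05 m/s
Using q = k * H * Nf / Nd
Nf / Nd = 8 / 15 = 0.5333
q = 6.98e-05 * 9.3 * 0.5333
q = 0.0003462 m^3/s per m


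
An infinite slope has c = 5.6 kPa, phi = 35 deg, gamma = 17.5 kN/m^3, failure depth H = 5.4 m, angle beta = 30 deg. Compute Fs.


Using Fs = c / (gamma*H*sin(beta)*cos(beta)) + tan(phi)/tan(beta)
Cohesion contribution = 5.6 / (17.5*5.4*sin(30)*cos(30))
Cohesion contribution = 0.136853
Friction contribution = tan(35)/tan(30) = 1.2128
Fs = 0.136853 + 1.2128
Fs = 1.35


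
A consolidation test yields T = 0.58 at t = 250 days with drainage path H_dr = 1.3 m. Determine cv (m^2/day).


Using cv = T * H_dr^2 / t
H_dr^2 = 1.3^2 = 1.69
cv = 0.58 * 1.69 / 250
cv = 0.00392 m^2/day


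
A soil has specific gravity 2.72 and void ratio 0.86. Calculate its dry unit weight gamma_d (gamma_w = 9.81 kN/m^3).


Result: 14.346 kN/m^3

Derivation:
Using gamma_d = Gs * gamma_w / (1 + e)
gamma_d = 2.72 * 9.81 / (1 + 0.86)
gamma_d = 2.72 * 9.81 / 1.86
gamma_d = 14.346 kN/m^3


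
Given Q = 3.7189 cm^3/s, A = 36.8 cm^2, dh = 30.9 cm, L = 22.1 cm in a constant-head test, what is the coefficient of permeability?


Compute hydraulic gradient:
i = dh / L = 30.9 / 22.1 = 1.39819
Then apply Darcy's law:
k = Q / (A * i)
k = 3.7189 / (36.8 * 1.39819)
k = 3.7189 / 51.4534
k = 0.072277 cm/s


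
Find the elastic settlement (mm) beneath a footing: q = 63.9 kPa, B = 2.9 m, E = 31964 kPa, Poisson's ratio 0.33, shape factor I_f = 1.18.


Result: 6.096 mm

Derivation:
Using Se = q * B * (1 - nu^2) * I_f / E
1 - nu^2 = 1 - 0.33^2 = 0.8911
Se = 63.9 * 2.9 * 0.8911 * 1.18 / 31964
Se = 0.006096 m
Convert to mm: Se = 0.006096 * 1000 = 6.096 mm


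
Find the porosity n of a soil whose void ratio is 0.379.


Using the relation n = e / (1 + e)
n = 0.379 / (1 + 0.379)
n = 0.379 / 1.379
n = 0.2748


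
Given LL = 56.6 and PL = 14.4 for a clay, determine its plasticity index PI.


Using PI = LL - PL
PI = 56.6 - 14.4
PI = 42.2


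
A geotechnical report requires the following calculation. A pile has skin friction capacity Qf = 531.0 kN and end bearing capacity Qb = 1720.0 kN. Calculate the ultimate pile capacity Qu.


Result: 2251.0 kN

Derivation:
Using Qu = Qf + Qb
Qu = 531.0 + 1720.0
Qu = 2251.0 kN


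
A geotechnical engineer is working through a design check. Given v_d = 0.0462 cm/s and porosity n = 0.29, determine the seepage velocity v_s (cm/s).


Using v_s = v_d / n
v_s = 0.0462 / 0.29
v_s = 0.15931 cm/s


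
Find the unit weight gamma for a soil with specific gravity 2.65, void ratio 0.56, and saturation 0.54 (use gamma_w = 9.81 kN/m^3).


Result: 18.566 kN/m^3

Derivation:
Using gamma = gamma_w * (Gs + S*e) / (1 + e)
Numerator: Gs + S*e = 2.65 + 0.54*0.56 = 2.9524
Denominator: 1 + e = 1 + 0.56 = 1.56
gamma = 9.81 * 2.9524 / 1.56
gamma = 18.566 kN/m^3


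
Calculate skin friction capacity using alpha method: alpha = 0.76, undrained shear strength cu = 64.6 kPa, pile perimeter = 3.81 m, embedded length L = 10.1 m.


Result: 1889.26 kN

Derivation:
Using Qs = alpha * cu * perimeter * L
Qs = 0.76 * 64.6 * 3.81 * 10.1
Qs = 1889.26 kN


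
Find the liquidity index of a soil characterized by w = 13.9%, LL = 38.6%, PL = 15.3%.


First compute the plasticity index:
PI = LL - PL = 38.6 - 15.3 = 23.3
Then compute the liquidity index:
LI = (w - PL) / PI
LI = (13.9 - 15.3) / 23.3
LI = -0.06


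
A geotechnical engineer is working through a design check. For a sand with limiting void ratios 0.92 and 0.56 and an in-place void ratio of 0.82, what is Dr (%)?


Result: 27.78 %

Derivation:
Using Dr = (e_max - e) / (e_max - e_min) * 100
e_max - e = 0.92 - 0.82 = 0.1
e_max - e_min = 0.92 - 0.56 = 0.36
Dr = 0.1 / 0.36 * 100
Dr = 27.78 %


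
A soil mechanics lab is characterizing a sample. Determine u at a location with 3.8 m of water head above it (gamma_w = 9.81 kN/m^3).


Result: 37.28 kPa

Derivation:
Using u = gamma_w * h_w
u = 9.81 * 3.8
u = 37.28 kPa


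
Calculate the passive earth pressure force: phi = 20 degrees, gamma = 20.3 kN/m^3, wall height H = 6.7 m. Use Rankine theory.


Result: 929.31 kN/m

Derivation:
Compute passive earth pressure coefficient:
Kp = tan^2(45 + phi/2) = tan^2(55.0) = 2.039607
Compute passive force:
Pp = 0.5 * Kp * gamma * H^2
Pp = 0.5 * 2.039607 * 20.3 * 6.7^2
Pp = 929.31 kN/m


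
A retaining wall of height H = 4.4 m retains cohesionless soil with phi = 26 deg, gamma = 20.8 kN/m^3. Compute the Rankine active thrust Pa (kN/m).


Compute active earth pressure coefficient:
Ka = tan^2(45 - phi/2) = tan^2(32.0) = 0.390462
Compute active force:
Pa = 0.5 * Ka * gamma * H^2
Pa = 0.5 * 0.390462 * 20.8 * 4.4^2
Pa = 78.62 kN/m


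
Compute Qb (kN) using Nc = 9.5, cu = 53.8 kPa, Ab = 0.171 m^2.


Using Qb = Nc * cu * Ab
Qb = 9.5 * 53.8 * 0.171
Qb = 87.4 kN


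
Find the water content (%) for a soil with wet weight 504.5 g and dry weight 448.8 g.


Using w = (m_wet - m_dry) / m_dry * 100
m_wet - m_dry = 504.5 - 448.8 = 55.7 g
w = 55.7 / 448.8 * 100
w = 12.41 %


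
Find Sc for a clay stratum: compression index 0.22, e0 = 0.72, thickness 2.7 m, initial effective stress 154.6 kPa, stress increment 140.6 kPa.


Using Sc = Cc * H / (1 + e0) * log10((sigma0 + delta_sigma) / sigma0)
Stress ratio = (154.6 + 140.6) / 154.6 = 1.90944
log10(1.90944) = 0.280907
Cc * H / (1 + e0) = 0.22 * 2.7 / (1 + 0.72) = 0.345349
Sc = 0.345349 * 0.280907
Sc = 0.097 m


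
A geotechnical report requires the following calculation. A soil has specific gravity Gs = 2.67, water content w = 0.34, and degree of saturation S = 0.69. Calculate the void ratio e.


Using the relation e = Gs * w / S
e = 2.67 * 0.34 / 0.69
e = 1.3157


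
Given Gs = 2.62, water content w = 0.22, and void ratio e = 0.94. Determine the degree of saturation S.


Using S = Gs * w / e
S = 2.62 * 0.22 / 0.94
S = 0.6132


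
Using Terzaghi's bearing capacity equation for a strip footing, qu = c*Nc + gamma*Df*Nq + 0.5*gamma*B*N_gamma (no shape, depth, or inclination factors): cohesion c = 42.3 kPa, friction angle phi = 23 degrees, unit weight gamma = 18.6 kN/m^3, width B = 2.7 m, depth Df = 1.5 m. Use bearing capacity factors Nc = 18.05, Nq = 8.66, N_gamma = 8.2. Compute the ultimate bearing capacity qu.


Result: 1211.03 kPa

Derivation:
Compute qu = c*Nc + gamma*Df*Nq + 0.5*gamma*B*N_gamma
Term 1: 42.3 * 18.05 = 763.515
Term 2: 18.6 * 1.5 * 8.66 = 241.614
Term 3: 0.5 * 18.6 * 2.7 * 8.2 = 205.902
qu = 763.515 + 241.614 + 205.902
qu = 1211.03 kPa


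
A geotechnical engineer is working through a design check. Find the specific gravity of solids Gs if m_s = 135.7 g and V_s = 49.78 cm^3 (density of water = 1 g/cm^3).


Using Gs = m_s / (V_s * rho_w)
Since rho_w = 1 g/cm^3:
Gs = 135.7 / 49.78
Gs = 2.726


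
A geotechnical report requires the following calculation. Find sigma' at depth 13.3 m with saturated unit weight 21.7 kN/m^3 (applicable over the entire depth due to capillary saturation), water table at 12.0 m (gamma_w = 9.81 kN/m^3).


Total stress = gamma_sat * depth
sigma = 21.7 * 13.3 = 288.61 kPa
Pore water pressure u = gamma_w * (depth - d_wt)
u = 9.81 * (13.3 - 12.0) = 12.753 kPa
Effective stress = sigma - u
sigma' = 288.61 - 12.753 = 275.86 kPa


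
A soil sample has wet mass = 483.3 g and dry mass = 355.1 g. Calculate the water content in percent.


Using w = (m_wet - m_dry) / m_dry * 100
m_wet - m_dry = 483.3 - 355.1 = 128.2 g
w = 128.2 / 355.1 * 100
w = 36.1 %


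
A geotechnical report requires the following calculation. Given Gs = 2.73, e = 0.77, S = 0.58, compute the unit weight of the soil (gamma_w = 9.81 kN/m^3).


Result: 17.606 kN/m^3

Derivation:
Using gamma = gamma_w * (Gs + S*e) / (1 + e)
Numerator: Gs + S*e = 2.73 + 0.58*0.77 = 3.1766
Denominator: 1 + e = 1 + 0.77 = 1.77
gamma = 9.81 * 3.1766 / 1.77
gamma = 17.606 kN/m^3


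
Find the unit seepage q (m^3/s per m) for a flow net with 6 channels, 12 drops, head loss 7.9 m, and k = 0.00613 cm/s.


Result: 0.0002421 m^3/s per m

Derivation:
Convert k to m/s for unit consistency with H:
k = 0.00613 cm/s = 0.00613 / 100 m/s = 6.13e-05 m/s
Using q = k * H * Nf / Nd
Nf / Nd = 6 / 12 = 0.5
q = 6.13e-05 * 7.9 * 0.5
q = 0.0002421 m^3/s per m


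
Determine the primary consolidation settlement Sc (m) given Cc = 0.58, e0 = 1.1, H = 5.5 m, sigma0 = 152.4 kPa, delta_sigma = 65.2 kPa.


Result: 0.235 m

Derivation:
Using Sc = Cc * H / (1 + e0) * log10((sigma0 + delta_sigma) / sigma0)
Stress ratio = (152.4 + 65.2) / 152.4 = 1.42782
log10(1.42782) = 0.154674
Cc * H / (1 + e0) = 0.58 * 5.5 / (1 + 1.1) = 1.51905
Sc = 1.51905 * 0.154674
Sc = 0.235 m


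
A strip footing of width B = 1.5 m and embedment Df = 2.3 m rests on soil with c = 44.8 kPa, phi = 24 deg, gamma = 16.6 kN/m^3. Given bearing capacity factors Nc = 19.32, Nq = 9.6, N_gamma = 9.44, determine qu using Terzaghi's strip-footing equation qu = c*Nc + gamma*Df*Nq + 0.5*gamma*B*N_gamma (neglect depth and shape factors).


Result: 1349.59 kPa

Derivation:
Compute qu = c*Nc + gamma*Df*Nq + 0.5*gamma*B*N_gamma
Term 1: 44.8 * 19.32 = 865.536
Term 2: 16.6 * 2.3 * 9.6 = 366.528
Term 3: 0.5 * 16.6 * 1.5 * 9.44 = 117.528
qu = 865.536 + 366.528 + 117.528
qu = 1349.59 kPa


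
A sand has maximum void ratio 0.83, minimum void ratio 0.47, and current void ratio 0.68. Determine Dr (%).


Result: 41.67 %

Derivation:
Using Dr = (e_max - e) / (e_max - e_min) * 100
e_max - e = 0.83 - 0.68 = 0.15
e_max - e_min = 0.83 - 0.47 = 0.36
Dr = 0.15 / 0.36 * 100
Dr = 41.67 %


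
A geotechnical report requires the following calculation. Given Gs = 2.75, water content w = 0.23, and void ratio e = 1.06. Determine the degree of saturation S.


Using S = Gs * w / e
S = 2.75 * 0.23 / 1.06
S = 0.5967


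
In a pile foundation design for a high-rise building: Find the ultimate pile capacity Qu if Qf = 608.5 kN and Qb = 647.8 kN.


Using Qu = Qf + Qb
Qu = 608.5 + 647.8
Qu = 1256.3 kN


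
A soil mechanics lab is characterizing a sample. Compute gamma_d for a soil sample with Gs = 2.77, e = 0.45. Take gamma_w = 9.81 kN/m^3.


Using gamma_d = Gs * gamma_w / (1 + e)
gamma_d = 2.77 * 9.81 / (1 + 0.45)
gamma_d = 2.77 * 9.81 / 1.45
gamma_d = 18.74 kN/m^3


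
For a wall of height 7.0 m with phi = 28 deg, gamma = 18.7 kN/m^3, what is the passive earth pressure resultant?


Compute passive earth pressure coefficient:
Kp = tan^2(45 + phi/2) = tan^2(59.0) = 2.769826
Compute passive force:
Pp = 0.5 * Kp * gamma * H^2
Pp = 0.5 * 2.769826 * 18.7 * 7.0^2
Pp = 1269.0 kN/m


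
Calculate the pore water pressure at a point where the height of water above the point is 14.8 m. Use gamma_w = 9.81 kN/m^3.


Using u = gamma_w * h_w
u = 9.81 * 14.8
u = 145.19 kPa


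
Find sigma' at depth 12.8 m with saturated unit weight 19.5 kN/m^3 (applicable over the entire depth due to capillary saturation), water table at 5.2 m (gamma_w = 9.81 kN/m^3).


Result: 175.04 kPa

Derivation:
Total stress = gamma_sat * depth
sigma = 19.5 * 12.8 = 249.6 kPa
Pore water pressure u = gamma_w * (depth - d_wt)
u = 9.81 * (12.8 - 5.2) = 74.556 kPa
Effective stress = sigma - u
sigma' = 249.6 - 74.556 = 175.04 kPa


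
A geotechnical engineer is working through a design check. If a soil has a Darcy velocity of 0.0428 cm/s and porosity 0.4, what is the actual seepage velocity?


Using v_s = v_d / n
v_s = 0.0428 / 0.4
v_s = 0.107 cm/s


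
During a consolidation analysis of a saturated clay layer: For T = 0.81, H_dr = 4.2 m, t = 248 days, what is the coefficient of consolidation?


Result: 0.05761 m^2/day

Derivation:
Using cv = T * H_dr^2 / t
H_dr^2 = 4.2^2 = 17.64
cv = 0.81 * 17.64 / 248
cv = 0.05761 m^2/day


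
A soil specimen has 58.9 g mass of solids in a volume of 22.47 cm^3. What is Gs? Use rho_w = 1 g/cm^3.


Using Gs = m_s / (V_s * rho_w)
Since rho_w = 1 g/cm^3:
Gs = 58.9 / 22.47
Gs = 2.621


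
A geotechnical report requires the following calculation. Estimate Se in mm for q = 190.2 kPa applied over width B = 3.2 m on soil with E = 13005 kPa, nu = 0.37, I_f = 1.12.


Result: 45.241 mm

Derivation:
Using Se = q * B * (1 - nu^2) * I_f / E
1 - nu^2 = 1 - 0.37^2 = 0.8631
Se = 190.2 * 3.2 * 0.8631 * 1.12 / 13005
Se = 0.045241 m
Convert to mm: Se = 0.045241 * 1000 = 45.241 mm


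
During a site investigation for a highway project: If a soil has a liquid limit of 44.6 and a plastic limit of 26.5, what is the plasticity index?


Result: 18.1

Derivation:
Using PI = LL - PL
PI = 44.6 - 26.5
PI = 18.1


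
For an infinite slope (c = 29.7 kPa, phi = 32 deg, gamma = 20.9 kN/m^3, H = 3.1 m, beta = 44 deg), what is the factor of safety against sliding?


Result: 1.564

Derivation:
Using Fs = c / (gamma*H*sin(beta)*cos(beta)) + tan(phi)/tan(beta)
Cohesion contribution = 29.7 / (20.9*3.1*sin(44)*cos(44))
Cohesion contribution = 0.917367
Friction contribution = tan(32)/tan(44) = 0.647071
Fs = 0.917367 + 0.647071
Fs = 1.564


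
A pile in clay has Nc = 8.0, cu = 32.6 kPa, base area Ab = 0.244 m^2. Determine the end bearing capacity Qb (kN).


Using Qb = Nc * cu * Ab
Qb = 8.0 * 32.6 * 0.244
Qb = 63.64 kN


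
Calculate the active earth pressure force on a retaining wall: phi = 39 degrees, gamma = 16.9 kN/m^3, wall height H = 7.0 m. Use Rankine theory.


Result: 94.2 kN/m

Derivation:
Compute active earth pressure coefficient:
Ka = tan^2(45 - phi/2) = tan^2(25.5) = 0.227506
Compute active force:
Pa = 0.5 * Ka * gamma * H^2
Pa = 0.5 * 0.227506 * 16.9 * 7.0^2
Pa = 94.2 kN/m


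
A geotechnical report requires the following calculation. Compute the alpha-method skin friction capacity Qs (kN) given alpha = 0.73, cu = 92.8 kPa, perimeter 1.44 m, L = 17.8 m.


Using Qs = alpha * cu * perimeter * L
Qs = 0.73 * 92.8 * 1.44 * 17.8
Qs = 1736.41 kN


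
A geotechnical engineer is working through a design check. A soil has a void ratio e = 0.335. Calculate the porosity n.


Result: 0.2509

Derivation:
Using the relation n = e / (1 + e)
n = 0.335 / (1 + 0.335)
n = 0.335 / 1.335
n = 0.2509


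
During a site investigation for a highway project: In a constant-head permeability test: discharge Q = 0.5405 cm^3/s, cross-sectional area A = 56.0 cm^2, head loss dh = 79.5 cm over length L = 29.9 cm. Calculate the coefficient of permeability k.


Compute hydraulic gradient:
i = dh / L = 79.5 / 29.9 = 2.65886
Then apply Darcy's law:
k = Q / (A * i)
k = 0.5405 / (56.0 * 2.65886)
k = 0.5405 / 148.896
k = 0.00363 cm/s


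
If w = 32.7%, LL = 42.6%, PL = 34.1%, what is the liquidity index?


Result: -0.165

Derivation:
First compute the plasticity index:
PI = LL - PL = 42.6 - 34.1 = 8.5
Then compute the liquidity index:
LI = (w - PL) / PI
LI = (32.7 - 34.1) / 8.5
LI = -0.165


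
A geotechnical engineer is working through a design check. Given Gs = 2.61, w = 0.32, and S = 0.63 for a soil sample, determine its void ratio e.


Using the relation e = Gs * w / S
e = 2.61 * 0.32 / 0.63
e = 1.3257


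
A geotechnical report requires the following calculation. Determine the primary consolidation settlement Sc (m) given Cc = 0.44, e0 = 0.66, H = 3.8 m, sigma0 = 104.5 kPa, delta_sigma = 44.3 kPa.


Result: 0.1546 m

Derivation:
Using Sc = Cc * H / (1 + e0) * log10((sigma0 + delta_sigma) / sigma0)
Stress ratio = (104.5 + 44.3) / 104.5 = 1.42392
log10(1.42392) = 0.153487
Cc * H / (1 + e0) = 0.44 * 3.8 / (1 + 0.66) = 1.00723
Sc = 1.00723 * 0.153487
Sc = 0.1546 m


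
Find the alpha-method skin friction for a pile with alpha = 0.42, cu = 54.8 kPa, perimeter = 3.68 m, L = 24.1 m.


Using Qs = alpha * cu * perimeter * L
Qs = 0.42 * 54.8 * 3.68 * 24.1
Qs = 2041.24 kN


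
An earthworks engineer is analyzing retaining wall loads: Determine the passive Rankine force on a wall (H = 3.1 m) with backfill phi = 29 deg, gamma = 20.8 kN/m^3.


Result: 288.04 kN/m

Derivation:
Compute passive earth pressure coefficient:
Kp = tan^2(45 + phi/2) = tan^2(59.5) = 2.88206
Compute passive force:
Pp = 0.5 * Kp * gamma * H^2
Pp = 0.5 * 2.88206 * 20.8 * 3.1^2
Pp = 288.04 kN/m


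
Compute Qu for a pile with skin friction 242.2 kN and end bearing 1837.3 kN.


Result: 2079.5 kN

Derivation:
Using Qu = Qf + Qb
Qu = 242.2 + 1837.3
Qu = 2079.5 kN


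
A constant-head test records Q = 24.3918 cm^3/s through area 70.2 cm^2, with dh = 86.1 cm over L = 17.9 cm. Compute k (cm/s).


Result: 0.072236 cm/s

Derivation:
Compute hydraulic gradient:
i = dh / L = 86.1 / 17.9 = 4.81006
Then apply Darcy's law:
k = Q / (A * i)
k = 24.3918 / (70.2 * 4.81006)
k = 24.3918 / 337.666
k = 0.072236 cm/s


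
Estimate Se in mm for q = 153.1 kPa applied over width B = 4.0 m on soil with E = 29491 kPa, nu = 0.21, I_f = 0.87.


Result: 17.269 mm

Derivation:
Using Se = q * B * (1 - nu^2) * I_f / E
1 - nu^2 = 1 - 0.21^2 = 0.9559
Se = 153.1 * 4.0 * 0.9559 * 0.87 / 29491
Se = 0.017269 m
Convert to mm: Se = 0.017269 * 1000 = 17.269 mm


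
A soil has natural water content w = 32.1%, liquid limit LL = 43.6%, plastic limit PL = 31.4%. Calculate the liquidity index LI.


Result: 0.057

Derivation:
First compute the plasticity index:
PI = LL - PL = 43.6 - 31.4 = 12.2
Then compute the liquidity index:
LI = (w - PL) / PI
LI = (32.1 - 31.4) / 12.2
LI = 0.057


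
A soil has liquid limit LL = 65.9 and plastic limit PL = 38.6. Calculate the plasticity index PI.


Using PI = LL - PL
PI = 65.9 - 38.6
PI = 27.3


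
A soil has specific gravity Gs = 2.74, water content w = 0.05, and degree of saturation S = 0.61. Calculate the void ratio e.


Result: 0.2246

Derivation:
Using the relation e = Gs * w / S
e = 2.74 * 0.05 / 0.61
e = 0.2246


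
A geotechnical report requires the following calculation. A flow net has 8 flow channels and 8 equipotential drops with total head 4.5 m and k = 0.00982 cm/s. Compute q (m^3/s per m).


Result: 0.0004419 m^3/s per m

Derivation:
Convert k to m/s for unit consistency with H:
k = 0.00982 cm/s = 0.00982 / 100 m/s = 9.82e-05 m/s
Using q = k * H * Nf / Nd
Nf / Nd = 8 / 8 = 1.0
q = 9.82e-05 * 4.5 * 1.0
q = 0.0004419 m^3/s per m


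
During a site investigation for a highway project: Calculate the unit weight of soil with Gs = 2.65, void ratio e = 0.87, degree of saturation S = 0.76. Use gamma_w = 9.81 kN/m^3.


Using gamma = gamma_w * (Gs + S*e) / (1 + e)
Numerator: Gs + S*e = 2.65 + 0.76*0.87 = 3.3112
Denominator: 1 + e = 1 + 0.87 = 1.87
gamma = 9.81 * 3.3112 / 1.87
gamma = 17.371 kN/m^3


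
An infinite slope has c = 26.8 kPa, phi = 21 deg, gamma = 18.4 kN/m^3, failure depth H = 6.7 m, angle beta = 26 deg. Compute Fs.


Using Fs = c / (gamma*H*sin(beta)*cos(beta)) + tan(phi)/tan(beta)
Cohesion contribution = 26.8 / (18.4*6.7*sin(26)*cos(26))
Cohesion contribution = 0.551747
Friction contribution = tan(21)/tan(26) = 0.787038
Fs = 0.551747 + 0.787038
Fs = 1.339


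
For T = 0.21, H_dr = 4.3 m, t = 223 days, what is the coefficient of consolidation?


Result: 0.01741 m^2/day

Derivation:
Using cv = T * H_dr^2 / t
H_dr^2 = 4.3^2 = 18.49
cv = 0.21 * 18.49 / 223
cv = 0.01741 m^2/day


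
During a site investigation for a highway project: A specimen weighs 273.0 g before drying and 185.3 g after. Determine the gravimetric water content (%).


Using w = (m_wet - m_dry) / m_dry * 100
m_wet - m_dry = 273.0 - 185.3 = 87.7 g
w = 87.7 / 185.3 * 100
w = 47.33 %


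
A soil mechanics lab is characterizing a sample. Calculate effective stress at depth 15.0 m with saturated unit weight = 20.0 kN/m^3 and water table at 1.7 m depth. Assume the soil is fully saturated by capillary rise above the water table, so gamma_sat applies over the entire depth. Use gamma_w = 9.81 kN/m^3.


Total stress = gamma_sat * depth
sigma = 20.0 * 15.0 = 300.0 kPa
Pore water pressure u = gamma_w * (depth - d_wt)
u = 9.81 * (15.0 - 1.7) = 130.473 kPa
Effective stress = sigma - u
sigma' = 300.0 - 130.473 = 169.53 kPa


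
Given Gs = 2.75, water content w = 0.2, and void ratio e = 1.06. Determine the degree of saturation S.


Result: 0.5189

Derivation:
Using S = Gs * w / e
S = 2.75 * 0.2 / 1.06
S = 0.5189


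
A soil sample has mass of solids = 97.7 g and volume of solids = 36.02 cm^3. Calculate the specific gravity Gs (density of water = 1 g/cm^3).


Using Gs = m_s / (V_s * rho_w)
Since rho_w = 1 g/cm^3:
Gs = 97.7 / 36.02
Gs = 2.712


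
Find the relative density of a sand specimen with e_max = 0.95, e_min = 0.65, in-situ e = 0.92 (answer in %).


Using Dr = (e_max - e) / (e_max - e_min) * 100
e_max - e = 0.95 - 0.92 = 0.03
e_max - e_min = 0.95 - 0.65 = 0.3
Dr = 0.03 / 0.3 * 100
Dr = 10.0 %


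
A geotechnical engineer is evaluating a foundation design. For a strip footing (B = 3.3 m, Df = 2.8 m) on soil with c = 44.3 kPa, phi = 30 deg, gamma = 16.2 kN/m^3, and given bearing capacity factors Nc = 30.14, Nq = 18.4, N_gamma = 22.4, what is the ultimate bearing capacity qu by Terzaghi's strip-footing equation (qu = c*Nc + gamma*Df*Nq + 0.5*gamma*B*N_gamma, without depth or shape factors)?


Compute qu = c*Nc + gamma*Df*Nq + 0.5*gamma*B*N_gamma
Term 1: 44.3 * 30.14 = 1335.202
Term 2: 16.2 * 2.8 * 18.4 = 834.624
Term 3: 0.5 * 16.2 * 3.3 * 22.4 = 598.752
qu = 1335.202 + 834.624 + 598.752
qu = 2768.58 kPa


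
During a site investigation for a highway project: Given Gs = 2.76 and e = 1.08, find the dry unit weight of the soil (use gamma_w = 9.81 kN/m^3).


Using gamma_d = Gs * gamma_w / (1 + e)
gamma_d = 2.76 * 9.81 / (1 + 1.08)
gamma_d = 2.76 * 9.81 / 2.08
gamma_d = 13.017 kN/m^3


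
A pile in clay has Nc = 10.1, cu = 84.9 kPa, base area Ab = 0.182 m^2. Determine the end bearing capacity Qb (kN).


Result: 156.06 kN

Derivation:
Using Qb = Nc * cu * Ab
Qb = 10.1 * 84.9 * 0.182
Qb = 156.06 kN


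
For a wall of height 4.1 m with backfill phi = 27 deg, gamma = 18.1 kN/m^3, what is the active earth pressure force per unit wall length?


Compute active earth pressure coefficient:
Ka = tan^2(45 - phi/2) = tan^2(31.5) = 0.375525
Compute active force:
Pa = 0.5 * Ka * gamma * H^2
Pa = 0.5 * 0.375525 * 18.1 * 4.1^2
Pa = 57.13 kN/m


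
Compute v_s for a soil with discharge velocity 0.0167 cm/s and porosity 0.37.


Using v_s = v_d / n
v_s = 0.0167 / 0.37
v_s = 0.04514 cm/s


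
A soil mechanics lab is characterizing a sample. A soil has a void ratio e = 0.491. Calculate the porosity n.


Result: 0.3293

Derivation:
Using the relation n = e / (1 + e)
n = 0.491 / (1 + 0.491)
n = 0.491 / 1.491
n = 0.3293


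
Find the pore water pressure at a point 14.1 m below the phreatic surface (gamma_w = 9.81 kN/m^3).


Using u = gamma_w * h_w
u = 9.81 * 14.1
u = 138.32 kPa


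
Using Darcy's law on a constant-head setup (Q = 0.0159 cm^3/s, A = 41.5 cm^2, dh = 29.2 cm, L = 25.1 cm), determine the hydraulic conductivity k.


Result: 0.000329 cm/s

Derivation:
Compute hydraulic gradient:
i = dh / L = 29.2 / 25.1 = 1.16335
Then apply Darcy's law:
k = Q / (A * i)
k = 0.0159 / (41.5 * 1.16335)
k = 0.0159 / 48.2789
k = 0.000329 cm/s


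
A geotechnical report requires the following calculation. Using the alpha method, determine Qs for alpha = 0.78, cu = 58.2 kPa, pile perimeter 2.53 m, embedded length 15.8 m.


Using Qs = alpha * cu * perimeter * L
Qs = 0.78 * 58.2 * 2.53 * 15.8
Qs = 1814.66 kN


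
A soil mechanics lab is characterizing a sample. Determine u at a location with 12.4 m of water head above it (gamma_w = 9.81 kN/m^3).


Using u = gamma_w * h_w
u = 9.81 * 12.4
u = 121.64 kPa


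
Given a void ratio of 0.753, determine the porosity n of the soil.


Result: 0.4295

Derivation:
Using the relation n = e / (1 + e)
n = 0.753 / (1 + 0.753)
n = 0.753 / 1.753
n = 0.4295


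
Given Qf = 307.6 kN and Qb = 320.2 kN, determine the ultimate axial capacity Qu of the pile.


Using Qu = Qf + Qb
Qu = 307.6 + 320.2
Qu = 627.8 kN


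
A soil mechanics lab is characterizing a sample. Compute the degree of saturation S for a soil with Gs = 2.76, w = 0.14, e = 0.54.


Using S = Gs * w / e
S = 2.76 * 0.14 / 0.54
S = 0.7156


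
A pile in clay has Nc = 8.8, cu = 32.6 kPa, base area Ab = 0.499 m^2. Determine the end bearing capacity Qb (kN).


Using Qb = Nc * cu * Ab
Qb = 8.8 * 32.6 * 0.499
Qb = 143.15 kN


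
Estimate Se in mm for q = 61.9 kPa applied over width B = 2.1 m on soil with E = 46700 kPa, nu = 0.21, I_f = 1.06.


Using Se = q * B * (1 - nu^2) * I_f / E
1 - nu^2 = 1 - 0.21^2 = 0.9559
Se = 61.9 * 2.1 * 0.9559 * 1.06 / 46700
Se = 0.002820 m
Convert to mm: Se = 0.002820 * 1000 = 2.82 mm


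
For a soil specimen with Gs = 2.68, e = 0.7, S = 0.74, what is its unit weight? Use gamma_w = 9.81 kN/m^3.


Result: 18.454 kN/m^3

Derivation:
Using gamma = gamma_w * (Gs + S*e) / (1 + e)
Numerator: Gs + S*e = 2.68 + 0.74*0.7 = 3.198
Denominator: 1 + e = 1 + 0.7 = 1.7
gamma = 9.81 * 3.198 / 1.7
gamma = 18.454 kN/m^3


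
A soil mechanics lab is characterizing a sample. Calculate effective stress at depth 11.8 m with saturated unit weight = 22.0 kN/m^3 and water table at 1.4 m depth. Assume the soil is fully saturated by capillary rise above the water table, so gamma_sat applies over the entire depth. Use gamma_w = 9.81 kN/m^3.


Result: 157.58 kPa

Derivation:
Total stress = gamma_sat * depth
sigma = 22.0 * 11.8 = 259.6 kPa
Pore water pressure u = gamma_w * (depth - d_wt)
u = 9.81 * (11.8 - 1.4) = 102.024 kPa
Effective stress = sigma - u
sigma' = 259.6 - 102.024 = 157.58 kPa


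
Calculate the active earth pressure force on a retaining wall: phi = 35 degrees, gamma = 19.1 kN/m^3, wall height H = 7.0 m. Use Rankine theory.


Compute active earth pressure coefficient:
Ka = tan^2(45 - phi/2) = tan^2(27.5) = 0.27099
Compute active force:
Pa = 0.5 * Ka * gamma * H^2
Pa = 0.5 * 0.27099 * 19.1 * 7.0^2
Pa = 126.81 kN/m


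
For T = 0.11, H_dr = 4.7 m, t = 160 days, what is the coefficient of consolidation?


Using cv = T * H_dr^2 / t
H_dr^2 = 4.7^2 = 22.09
cv = 0.11 * 22.09 / 160
cv = 0.01519 m^2/day


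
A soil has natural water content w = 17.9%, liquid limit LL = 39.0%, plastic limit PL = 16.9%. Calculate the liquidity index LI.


Result: 0.045

Derivation:
First compute the plasticity index:
PI = LL - PL = 39.0 - 16.9 = 22.1
Then compute the liquidity index:
LI = (w - PL) / PI
LI = (17.9 - 16.9) / 22.1
LI = 0.045


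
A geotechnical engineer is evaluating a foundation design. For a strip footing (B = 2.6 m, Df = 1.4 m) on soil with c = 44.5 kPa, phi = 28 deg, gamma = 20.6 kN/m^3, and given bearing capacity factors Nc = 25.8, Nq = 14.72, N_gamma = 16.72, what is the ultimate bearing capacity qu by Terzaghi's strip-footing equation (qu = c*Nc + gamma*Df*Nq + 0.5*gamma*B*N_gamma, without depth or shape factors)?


Result: 2020.39 kPa

Derivation:
Compute qu = c*Nc + gamma*Df*Nq + 0.5*gamma*B*N_gamma
Term 1: 44.5 * 25.8 = 1148.1
Term 2: 20.6 * 1.4 * 14.72 = 424.5248
Term 3: 0.5 * 20.6 * 2.6 * 16.72 = 447.7616
qu = 1148.1 + 424.5248 + 447.7616
qu = 2020.39 kPa


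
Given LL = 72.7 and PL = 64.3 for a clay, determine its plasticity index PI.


Using PI = LL - PL
PI = 72.7 - 64.3
PI = 8.4


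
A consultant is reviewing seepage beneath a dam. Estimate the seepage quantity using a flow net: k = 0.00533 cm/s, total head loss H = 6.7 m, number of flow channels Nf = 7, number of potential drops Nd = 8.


Result: 0.0003125 m^3/s per m

Derivation:
Convert k to m/s for unit consistency with H:
k = 0.00533 cm/s = 0.00533 / 100 m/s = 5.33e-05 m/s
Using q = k * H * Nf / Nd
Nf / Nd = 7 / 8 = 0.875
q = 5.33e-05 * 6.7 * 0.875
q = 0.0003125 m^3/s per m


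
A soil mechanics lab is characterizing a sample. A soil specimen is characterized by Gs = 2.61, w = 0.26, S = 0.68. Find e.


Using the relation e = Gs * w / S
e = 2.61 * 0.26 / 0.68
e = 0.9979


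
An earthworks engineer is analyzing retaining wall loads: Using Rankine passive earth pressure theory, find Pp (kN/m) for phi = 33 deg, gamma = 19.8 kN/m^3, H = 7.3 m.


Compute passive earth pressure coefficient:
Kp = tan^2(45 + phi/2) = tan^2(61.5) = 3.39212
Compute passive force:
Pp = 0.5 * Kp * gamma * H^2
Pp = 0.5 * 3.39212 * 19.8 * 7.3^2
Pp = 1789.58 kN/m


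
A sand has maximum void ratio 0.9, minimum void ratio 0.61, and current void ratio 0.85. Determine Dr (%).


Result: 17.24 %

Derivation:
Using Dr = (e_max - e) / (e_max - e_min) * 100
e_max - e = 0.9 - 0.85 = 0.05
e_max - e_min = 0.9 - 0.61 = 0.29
Dr = 0.05 / 0.29 * 100
Dr = 17.24 %


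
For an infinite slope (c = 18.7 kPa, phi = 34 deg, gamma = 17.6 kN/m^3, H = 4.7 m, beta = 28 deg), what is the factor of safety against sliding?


Using Fs = c / (gamma*H*sin(beta)*cos(beta)) + tan(phi)/tan(beta)
Cohesion contribution = 18.7 / (17.6*4.7*sin(28)*cos(28))
Cohesion contribution = 0.545364
Friction contribution = tan(34)/tan(28) = 1.26857
Fs = 0.545364 + 1.26857
Fs = 1.814


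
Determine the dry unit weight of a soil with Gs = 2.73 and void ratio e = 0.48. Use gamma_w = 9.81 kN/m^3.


Result: 18.095 kN/m^3

Derivation:
Using gamma_d = Gs * gamma_w / (1 + e)
gamma_d = 2.73 * 9.81 / (1 + 0.48)
gamma_d = 2.73 * 9.81 / 1.48
gamma_d = 18.095 kN/m^3


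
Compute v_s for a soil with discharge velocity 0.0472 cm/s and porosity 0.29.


Result: 0.16276 cm/s

Derivation:
Using v_s = v_d / n
v_s = 0.0472 / 0.29
v_s = 0.16276 cm/s


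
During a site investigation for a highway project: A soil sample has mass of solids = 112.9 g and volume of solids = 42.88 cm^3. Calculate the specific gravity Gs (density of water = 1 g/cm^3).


Using Gs = m_s / (V_s * rho_w)
Since rho_w = 1 g/cm^3:
Gs = 112.9 / 42.88
Gs = 2.633


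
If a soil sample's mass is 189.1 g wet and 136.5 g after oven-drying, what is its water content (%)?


Result: 38.53 %

Derivation:
Using w = (m_wet - m_dry) / m_dry * 100
m_wet - m_dry = 189.1 - 136.5 = 52.6 g
w = 52.6 / 136.5 * 100
w = 38.53 %
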